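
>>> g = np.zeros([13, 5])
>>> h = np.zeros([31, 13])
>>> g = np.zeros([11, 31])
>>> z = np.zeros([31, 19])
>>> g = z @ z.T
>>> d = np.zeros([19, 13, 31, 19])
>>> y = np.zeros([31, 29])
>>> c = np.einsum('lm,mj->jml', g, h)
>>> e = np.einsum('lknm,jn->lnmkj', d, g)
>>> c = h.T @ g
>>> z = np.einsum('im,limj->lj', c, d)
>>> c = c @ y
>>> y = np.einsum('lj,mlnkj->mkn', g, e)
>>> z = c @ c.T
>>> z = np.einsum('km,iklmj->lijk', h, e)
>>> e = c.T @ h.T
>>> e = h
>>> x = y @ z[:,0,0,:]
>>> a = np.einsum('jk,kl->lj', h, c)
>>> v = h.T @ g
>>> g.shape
(31, 31)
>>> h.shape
(31, 13)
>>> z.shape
(19, 19, 31, 31)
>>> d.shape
(19, 13, 31, 19)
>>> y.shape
(19, 13, 19)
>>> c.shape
(13, 29)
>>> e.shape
(31, 13)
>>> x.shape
(19, 13, 31)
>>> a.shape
(29, 31)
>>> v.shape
(13, 31)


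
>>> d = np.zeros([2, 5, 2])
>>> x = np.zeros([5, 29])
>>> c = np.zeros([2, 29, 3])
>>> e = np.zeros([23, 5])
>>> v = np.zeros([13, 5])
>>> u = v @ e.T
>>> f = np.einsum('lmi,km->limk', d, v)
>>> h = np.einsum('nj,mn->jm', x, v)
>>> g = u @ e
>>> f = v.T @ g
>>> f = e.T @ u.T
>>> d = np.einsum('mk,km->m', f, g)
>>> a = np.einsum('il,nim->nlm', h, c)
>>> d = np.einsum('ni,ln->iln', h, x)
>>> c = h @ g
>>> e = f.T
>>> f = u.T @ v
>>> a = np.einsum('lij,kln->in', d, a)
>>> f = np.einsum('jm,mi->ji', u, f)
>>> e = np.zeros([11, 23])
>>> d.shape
(13, 5, 29)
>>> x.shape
(5, 29)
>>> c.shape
(29, 5)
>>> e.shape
(11, 23)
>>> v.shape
(13, 5)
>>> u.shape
(13, 23)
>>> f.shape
(13, 5)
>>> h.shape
(29, 13)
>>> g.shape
(13, 5)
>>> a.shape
(5, 3)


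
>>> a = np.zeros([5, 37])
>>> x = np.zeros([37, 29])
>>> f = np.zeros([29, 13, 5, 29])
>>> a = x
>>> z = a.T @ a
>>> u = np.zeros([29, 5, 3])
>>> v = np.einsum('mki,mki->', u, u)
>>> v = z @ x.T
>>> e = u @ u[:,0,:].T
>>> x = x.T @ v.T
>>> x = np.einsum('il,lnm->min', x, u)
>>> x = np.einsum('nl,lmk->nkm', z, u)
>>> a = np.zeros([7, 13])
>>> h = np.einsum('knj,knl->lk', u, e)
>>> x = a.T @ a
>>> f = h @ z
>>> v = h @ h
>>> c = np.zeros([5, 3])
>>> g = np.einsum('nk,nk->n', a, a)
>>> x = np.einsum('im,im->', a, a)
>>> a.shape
(7, 13)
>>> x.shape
()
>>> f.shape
(29, 29)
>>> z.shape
(29, 29)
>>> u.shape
(29, 5, 3)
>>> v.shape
(29, 29)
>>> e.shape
(29, 5, 29)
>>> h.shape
(29, 29)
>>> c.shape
(5, 3)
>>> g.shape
(7,)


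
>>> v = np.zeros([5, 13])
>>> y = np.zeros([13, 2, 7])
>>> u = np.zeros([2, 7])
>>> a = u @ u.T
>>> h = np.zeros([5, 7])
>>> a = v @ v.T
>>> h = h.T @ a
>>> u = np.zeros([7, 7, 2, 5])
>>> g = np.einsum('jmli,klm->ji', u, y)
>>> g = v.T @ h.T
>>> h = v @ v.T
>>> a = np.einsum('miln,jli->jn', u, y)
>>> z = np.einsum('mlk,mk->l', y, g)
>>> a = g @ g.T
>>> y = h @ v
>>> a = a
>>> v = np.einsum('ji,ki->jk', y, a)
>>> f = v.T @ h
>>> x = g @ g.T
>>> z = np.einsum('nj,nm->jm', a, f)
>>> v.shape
(5, 13)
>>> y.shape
(5, 13)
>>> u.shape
(7, 7, 2, 5)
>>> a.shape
(13, 13)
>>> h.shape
(5, 5)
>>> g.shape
(13, 7)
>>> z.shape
(13, 5)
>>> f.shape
(13, 5)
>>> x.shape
(13, 13)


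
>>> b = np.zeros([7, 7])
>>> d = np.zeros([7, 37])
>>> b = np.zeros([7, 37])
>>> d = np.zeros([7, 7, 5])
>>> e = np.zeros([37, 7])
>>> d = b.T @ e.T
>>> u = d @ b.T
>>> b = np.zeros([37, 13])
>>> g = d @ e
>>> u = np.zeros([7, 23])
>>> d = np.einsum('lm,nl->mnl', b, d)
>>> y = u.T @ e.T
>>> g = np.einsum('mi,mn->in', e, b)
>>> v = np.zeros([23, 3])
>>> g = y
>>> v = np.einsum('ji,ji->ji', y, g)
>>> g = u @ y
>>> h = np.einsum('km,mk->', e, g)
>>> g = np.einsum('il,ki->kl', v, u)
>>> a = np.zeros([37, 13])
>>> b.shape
(37, 13)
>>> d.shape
(13, 37, 37)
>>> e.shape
(37, 7)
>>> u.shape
(7, 23)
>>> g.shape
(7, 37)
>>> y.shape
(23, 37)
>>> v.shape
(23, 37)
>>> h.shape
()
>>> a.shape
(37, 13)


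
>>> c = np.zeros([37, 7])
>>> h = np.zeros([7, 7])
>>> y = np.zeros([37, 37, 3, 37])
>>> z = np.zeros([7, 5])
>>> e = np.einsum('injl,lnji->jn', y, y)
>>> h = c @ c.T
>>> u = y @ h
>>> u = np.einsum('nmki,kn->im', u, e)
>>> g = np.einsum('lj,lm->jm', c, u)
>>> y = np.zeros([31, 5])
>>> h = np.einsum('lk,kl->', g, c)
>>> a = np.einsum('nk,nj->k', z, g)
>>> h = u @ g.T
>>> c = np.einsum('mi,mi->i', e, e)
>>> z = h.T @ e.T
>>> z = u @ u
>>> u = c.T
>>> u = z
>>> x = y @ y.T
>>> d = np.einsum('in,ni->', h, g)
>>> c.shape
(37,)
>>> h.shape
(37, 7)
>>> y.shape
(31, 5)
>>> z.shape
(37, 37)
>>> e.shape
(3, 37)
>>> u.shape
(37, 37)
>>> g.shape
(7, 37)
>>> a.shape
(5,)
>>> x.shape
(31, 31)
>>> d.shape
()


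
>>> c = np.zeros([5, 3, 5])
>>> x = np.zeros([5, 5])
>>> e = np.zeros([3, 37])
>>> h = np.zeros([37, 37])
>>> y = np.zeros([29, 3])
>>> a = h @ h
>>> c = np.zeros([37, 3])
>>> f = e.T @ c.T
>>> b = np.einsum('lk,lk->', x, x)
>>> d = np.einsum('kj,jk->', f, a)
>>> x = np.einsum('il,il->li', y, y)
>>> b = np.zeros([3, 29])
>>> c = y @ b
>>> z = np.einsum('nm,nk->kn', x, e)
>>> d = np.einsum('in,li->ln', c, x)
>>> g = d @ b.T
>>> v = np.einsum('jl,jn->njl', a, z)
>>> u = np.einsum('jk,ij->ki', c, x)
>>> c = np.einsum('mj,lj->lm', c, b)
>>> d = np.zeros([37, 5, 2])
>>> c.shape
(3, 29)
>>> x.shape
(3, 29)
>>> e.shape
(3, 37)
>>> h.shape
(37, 37)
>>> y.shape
(29, 3)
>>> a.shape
(37, 37)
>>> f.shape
(37, 37)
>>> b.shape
(3, 29)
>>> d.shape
(37, 5, 2)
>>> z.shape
(37, 3)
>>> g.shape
(3, 3)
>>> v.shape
(3, 37, 37)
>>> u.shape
(29, 3)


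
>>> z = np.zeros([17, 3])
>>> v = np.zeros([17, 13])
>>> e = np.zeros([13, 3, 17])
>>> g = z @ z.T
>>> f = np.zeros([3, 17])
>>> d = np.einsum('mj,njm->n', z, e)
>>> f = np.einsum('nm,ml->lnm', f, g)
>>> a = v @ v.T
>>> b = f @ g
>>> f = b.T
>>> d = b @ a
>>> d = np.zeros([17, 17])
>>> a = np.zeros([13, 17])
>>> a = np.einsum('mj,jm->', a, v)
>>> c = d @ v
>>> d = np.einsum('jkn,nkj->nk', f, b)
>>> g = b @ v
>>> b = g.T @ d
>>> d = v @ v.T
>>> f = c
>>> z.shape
(17, 3)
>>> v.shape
(17, 13)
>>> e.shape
(13, 3, 17)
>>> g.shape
(17, 3, 13)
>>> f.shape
(17, 13)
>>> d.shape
(17, 17)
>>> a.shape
()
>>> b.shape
(13, 3, 3)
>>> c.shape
(17, 13)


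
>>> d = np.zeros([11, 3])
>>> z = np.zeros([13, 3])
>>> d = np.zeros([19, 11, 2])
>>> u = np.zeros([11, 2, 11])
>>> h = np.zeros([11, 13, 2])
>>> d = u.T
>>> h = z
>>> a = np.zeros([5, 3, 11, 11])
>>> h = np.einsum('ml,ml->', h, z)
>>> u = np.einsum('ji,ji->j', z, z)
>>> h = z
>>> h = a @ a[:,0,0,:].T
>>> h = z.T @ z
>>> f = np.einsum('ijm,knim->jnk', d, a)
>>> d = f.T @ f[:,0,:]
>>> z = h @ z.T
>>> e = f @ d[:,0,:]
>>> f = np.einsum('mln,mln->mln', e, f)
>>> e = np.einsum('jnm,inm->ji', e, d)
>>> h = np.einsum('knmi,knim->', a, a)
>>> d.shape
(5, 3, 5)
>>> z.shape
(3, 13)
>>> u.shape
(13,)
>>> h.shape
()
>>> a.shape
(5, 3, 11, 11)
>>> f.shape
(2, 3, 5)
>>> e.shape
(2, 5)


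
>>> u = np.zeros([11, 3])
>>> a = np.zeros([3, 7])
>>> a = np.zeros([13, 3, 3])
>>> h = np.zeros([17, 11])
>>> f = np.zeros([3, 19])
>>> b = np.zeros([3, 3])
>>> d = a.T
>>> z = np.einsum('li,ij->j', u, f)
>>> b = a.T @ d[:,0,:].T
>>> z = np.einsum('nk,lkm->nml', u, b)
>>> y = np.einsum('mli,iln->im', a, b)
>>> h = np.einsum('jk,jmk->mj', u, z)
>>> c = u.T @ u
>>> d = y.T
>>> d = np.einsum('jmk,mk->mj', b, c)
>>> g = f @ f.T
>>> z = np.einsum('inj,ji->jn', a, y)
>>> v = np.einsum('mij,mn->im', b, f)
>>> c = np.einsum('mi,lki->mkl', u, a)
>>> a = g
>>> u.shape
(11, 3)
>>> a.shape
(3, 3)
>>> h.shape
(3, 11)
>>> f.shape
(3, 19)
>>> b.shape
(3, 3, 3)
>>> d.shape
(3, 3)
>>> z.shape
(3, 3)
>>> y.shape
(3, 13)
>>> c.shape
(11, 3, 13)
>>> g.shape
(3, 3)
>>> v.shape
(3, 3)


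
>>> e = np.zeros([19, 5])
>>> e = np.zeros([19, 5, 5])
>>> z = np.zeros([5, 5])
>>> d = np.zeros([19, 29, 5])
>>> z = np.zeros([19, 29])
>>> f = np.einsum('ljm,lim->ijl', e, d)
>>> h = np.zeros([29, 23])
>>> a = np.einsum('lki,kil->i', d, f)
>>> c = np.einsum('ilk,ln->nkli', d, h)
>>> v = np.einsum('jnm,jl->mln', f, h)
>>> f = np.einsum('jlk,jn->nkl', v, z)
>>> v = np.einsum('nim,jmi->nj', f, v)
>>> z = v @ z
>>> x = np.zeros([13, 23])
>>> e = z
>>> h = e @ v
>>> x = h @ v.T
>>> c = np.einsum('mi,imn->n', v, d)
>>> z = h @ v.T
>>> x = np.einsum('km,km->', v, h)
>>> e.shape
(29, 29)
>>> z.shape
(29, 29)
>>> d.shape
(19, 29, 5)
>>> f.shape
(29, 5, 23)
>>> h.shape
(29, 19)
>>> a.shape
(5,)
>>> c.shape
(5,)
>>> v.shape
(29, 19)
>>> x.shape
()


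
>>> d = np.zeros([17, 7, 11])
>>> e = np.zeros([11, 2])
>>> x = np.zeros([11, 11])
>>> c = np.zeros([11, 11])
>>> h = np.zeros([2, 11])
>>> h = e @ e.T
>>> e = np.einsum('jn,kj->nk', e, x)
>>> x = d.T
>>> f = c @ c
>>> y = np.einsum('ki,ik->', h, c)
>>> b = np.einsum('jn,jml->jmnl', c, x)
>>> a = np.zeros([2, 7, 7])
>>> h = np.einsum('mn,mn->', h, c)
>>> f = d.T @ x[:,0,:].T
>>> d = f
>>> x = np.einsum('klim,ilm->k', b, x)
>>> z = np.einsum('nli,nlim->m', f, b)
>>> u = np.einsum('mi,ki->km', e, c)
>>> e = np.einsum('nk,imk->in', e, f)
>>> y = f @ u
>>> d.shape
(11, 7, 11)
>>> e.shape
(11, 2)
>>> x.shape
(11,)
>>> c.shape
(11, 11)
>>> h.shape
()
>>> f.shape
(11, 7, 11)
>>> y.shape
(11, 7, 2)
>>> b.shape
(11, 7, 11, 17)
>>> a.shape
(2, 7, 7)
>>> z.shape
(17,)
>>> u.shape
(11, 2)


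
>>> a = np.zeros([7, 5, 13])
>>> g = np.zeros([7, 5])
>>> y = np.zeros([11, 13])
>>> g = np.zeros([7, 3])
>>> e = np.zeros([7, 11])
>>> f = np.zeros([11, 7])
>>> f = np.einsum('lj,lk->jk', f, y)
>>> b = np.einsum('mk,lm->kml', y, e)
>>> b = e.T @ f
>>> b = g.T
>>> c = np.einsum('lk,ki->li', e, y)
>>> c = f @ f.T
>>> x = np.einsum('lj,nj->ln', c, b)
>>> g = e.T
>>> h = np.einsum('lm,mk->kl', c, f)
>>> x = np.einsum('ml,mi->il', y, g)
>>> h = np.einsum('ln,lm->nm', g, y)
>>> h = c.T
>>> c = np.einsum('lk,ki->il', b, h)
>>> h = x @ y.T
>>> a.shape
(7, 5, 13)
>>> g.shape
(11, 7)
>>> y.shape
(11, 13)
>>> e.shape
(7, 11)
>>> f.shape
(7, 13)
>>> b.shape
(3, 7)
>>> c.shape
(7, 3)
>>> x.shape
(7, 13)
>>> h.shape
(7, 11)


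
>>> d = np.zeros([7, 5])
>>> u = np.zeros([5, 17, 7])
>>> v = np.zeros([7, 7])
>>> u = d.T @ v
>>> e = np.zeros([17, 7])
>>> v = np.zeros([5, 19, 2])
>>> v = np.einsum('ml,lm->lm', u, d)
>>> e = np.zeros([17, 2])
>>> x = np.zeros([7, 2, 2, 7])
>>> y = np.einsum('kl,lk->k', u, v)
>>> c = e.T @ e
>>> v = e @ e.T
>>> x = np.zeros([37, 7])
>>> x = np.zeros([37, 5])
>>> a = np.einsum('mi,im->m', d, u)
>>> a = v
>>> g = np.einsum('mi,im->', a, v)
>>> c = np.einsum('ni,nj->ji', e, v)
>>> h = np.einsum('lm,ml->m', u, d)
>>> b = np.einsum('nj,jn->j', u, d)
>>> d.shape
(7, 5)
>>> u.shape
(5, 7)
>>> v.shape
(17, 17)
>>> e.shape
(17, 2)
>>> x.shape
(37, 5)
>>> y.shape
(5,)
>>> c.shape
(17, 2)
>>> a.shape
(17, 17)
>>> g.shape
()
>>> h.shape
(7,)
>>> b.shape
(7,)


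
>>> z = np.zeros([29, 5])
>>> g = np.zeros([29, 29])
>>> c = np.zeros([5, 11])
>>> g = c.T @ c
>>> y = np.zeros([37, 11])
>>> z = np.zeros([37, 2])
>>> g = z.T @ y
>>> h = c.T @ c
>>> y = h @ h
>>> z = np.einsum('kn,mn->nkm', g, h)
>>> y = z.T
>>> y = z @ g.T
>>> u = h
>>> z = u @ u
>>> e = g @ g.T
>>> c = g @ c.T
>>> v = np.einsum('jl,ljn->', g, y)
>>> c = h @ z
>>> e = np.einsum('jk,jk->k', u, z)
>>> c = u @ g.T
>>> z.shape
(11, 11)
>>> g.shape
(2, 11)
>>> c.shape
(11, 2)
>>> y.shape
(11, 2, 2)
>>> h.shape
(11, 11)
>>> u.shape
(11, 11)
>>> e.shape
(11,)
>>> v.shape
()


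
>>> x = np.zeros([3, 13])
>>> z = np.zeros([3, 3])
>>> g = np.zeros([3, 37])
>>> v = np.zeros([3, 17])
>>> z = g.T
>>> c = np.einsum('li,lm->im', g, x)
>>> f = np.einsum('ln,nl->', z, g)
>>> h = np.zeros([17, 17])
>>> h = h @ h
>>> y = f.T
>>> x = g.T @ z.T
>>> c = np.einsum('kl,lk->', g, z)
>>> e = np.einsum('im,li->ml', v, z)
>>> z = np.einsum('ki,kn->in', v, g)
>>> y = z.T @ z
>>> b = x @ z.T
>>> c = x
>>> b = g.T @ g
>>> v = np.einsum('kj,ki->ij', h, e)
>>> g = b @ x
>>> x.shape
(37, 37)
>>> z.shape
(17, 37)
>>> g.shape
(37, 37)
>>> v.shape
(37, 17)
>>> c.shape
(37, 37)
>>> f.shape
()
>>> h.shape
(17, 17)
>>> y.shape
(37, 37)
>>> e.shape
(17, 37)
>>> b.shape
(37, 37)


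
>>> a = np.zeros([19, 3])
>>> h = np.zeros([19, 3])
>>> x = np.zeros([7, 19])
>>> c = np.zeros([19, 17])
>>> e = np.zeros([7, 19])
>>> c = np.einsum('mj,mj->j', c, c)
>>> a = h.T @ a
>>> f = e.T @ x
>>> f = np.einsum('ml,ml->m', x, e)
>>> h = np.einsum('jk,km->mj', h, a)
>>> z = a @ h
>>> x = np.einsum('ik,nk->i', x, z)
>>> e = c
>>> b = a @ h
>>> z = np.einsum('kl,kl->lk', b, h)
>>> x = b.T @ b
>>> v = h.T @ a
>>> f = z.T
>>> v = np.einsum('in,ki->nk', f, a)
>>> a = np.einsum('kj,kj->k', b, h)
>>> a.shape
(3,)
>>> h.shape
(3, 19)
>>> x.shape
(19, 19)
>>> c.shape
(17,)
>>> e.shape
(17,)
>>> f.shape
(3, 19)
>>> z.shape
(19, 3)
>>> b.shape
(3, 19)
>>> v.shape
(19, 3)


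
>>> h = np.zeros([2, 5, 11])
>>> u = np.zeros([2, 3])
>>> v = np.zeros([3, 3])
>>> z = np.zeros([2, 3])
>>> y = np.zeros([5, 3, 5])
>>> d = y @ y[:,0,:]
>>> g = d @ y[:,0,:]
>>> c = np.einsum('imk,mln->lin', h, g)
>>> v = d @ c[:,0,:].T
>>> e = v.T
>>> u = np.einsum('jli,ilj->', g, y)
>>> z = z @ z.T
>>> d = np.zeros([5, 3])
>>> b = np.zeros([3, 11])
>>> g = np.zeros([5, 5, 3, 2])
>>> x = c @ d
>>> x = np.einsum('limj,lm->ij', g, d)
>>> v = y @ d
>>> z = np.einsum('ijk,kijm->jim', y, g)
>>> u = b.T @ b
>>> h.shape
(2, 5, 11)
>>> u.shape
(11, 11)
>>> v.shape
(5, 3, 3)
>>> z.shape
(3, 5, 2)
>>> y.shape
(5, 3, 5)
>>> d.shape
(5, 3)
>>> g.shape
(5, 5, 3, 2)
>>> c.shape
(3, 2, 5)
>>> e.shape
(3, 3, 5)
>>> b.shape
(3, 11)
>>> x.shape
(5, 2)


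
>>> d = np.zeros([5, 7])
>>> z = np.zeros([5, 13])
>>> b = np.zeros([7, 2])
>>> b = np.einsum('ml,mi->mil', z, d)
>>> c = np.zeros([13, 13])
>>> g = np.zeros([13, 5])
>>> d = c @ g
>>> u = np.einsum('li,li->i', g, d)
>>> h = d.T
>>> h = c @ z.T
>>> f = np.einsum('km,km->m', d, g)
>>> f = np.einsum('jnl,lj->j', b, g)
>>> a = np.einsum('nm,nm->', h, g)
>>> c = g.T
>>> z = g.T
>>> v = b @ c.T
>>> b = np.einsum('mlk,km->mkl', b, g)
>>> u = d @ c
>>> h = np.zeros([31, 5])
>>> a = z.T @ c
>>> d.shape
(13, 5)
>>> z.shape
(5, 13)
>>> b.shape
(5, 13, 7)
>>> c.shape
(5, 13)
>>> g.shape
(13, 5)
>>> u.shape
(13, 13)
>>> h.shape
(31, 5)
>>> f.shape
(5,)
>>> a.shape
(13, 13)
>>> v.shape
(5, 7, 5)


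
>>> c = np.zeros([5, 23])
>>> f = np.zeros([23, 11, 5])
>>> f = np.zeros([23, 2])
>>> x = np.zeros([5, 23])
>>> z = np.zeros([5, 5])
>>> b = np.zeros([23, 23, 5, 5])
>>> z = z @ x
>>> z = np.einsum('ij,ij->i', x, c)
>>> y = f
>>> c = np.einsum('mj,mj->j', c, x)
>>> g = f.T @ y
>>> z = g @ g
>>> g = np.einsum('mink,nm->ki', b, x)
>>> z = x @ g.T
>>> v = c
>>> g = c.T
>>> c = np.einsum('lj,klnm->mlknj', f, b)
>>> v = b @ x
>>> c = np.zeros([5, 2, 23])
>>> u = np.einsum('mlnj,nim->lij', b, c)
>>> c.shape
(5, 2, 23)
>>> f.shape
(23, 2)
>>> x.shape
(5, 23)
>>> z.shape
(5, 5)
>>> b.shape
(23, 23, 5, 5)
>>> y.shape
(23, 2)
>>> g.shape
(23,)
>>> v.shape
(23, 23, 5, 23)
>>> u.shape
(23, 2, 5)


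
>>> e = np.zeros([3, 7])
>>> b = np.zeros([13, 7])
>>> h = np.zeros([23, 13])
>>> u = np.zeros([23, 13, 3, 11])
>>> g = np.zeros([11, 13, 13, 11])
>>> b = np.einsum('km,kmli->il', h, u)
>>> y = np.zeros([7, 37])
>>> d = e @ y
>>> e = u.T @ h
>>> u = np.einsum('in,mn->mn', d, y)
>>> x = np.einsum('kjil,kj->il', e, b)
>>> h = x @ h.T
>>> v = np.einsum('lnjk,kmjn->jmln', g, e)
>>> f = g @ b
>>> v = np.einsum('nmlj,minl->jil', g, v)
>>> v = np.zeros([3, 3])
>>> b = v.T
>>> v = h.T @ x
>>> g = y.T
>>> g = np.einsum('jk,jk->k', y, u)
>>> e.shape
(11, 3, 13, 13)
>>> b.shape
(3, 3)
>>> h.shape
(13, 23)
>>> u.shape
(7, 37)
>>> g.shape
(37,)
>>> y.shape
(7, 37)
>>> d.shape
(3, 37)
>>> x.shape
(13, 13)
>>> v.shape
(23, 13)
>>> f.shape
(11, 13, 13, 3)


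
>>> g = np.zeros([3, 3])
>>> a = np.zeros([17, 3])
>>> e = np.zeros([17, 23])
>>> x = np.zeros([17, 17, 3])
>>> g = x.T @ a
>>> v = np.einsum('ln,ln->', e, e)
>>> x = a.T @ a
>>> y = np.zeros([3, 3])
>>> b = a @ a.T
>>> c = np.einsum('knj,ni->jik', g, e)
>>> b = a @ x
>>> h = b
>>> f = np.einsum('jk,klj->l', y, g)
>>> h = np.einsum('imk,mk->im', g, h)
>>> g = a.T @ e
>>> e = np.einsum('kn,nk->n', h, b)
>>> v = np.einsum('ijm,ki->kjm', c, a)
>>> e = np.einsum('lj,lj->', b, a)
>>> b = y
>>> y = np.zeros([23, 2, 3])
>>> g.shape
(3, 23)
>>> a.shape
(17, 3)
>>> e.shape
()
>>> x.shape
(3, 3)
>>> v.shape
(17, 23, 3)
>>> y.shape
(23, 2, 3)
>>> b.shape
(3, 3)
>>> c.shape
(3, 23, 3)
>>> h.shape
(3, 17)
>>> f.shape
(17,)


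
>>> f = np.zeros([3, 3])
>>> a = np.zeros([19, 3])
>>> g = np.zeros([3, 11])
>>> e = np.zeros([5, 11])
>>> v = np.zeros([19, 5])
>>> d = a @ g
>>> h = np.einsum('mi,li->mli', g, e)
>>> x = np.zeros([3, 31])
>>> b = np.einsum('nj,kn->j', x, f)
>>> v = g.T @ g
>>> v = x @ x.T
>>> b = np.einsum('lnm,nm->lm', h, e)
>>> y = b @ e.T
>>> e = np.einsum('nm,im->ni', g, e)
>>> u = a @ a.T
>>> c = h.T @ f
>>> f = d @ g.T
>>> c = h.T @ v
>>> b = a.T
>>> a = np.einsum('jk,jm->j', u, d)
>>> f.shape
(19, 3)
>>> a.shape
(19,)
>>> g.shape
(3, 11)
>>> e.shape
(3, 5)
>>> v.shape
(3, 3)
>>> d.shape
(19, 11)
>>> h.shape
(3, 5, 11)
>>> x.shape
(3, 31)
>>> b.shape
(3, 19)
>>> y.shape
(3, 5)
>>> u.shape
(19, 19)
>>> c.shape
(11, 5, 3)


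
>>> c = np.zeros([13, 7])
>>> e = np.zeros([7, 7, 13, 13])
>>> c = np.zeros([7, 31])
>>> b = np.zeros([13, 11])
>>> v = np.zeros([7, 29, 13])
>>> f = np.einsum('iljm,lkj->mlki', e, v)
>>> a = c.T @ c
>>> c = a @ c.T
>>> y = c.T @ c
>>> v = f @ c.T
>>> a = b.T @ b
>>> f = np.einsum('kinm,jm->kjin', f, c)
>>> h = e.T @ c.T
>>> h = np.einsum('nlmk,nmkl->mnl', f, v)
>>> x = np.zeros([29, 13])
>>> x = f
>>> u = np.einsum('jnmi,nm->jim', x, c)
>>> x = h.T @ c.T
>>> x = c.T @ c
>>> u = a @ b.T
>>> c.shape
(31, 7)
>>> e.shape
(7, 7, 13, 13)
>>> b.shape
(13, 11)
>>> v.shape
(13, 7, 29, 31)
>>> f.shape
(13, 31, 7, 29)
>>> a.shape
(11, 11)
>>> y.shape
(7, 7)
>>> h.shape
(7, 13, 31)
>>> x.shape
(7, 7)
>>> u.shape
(11, 13)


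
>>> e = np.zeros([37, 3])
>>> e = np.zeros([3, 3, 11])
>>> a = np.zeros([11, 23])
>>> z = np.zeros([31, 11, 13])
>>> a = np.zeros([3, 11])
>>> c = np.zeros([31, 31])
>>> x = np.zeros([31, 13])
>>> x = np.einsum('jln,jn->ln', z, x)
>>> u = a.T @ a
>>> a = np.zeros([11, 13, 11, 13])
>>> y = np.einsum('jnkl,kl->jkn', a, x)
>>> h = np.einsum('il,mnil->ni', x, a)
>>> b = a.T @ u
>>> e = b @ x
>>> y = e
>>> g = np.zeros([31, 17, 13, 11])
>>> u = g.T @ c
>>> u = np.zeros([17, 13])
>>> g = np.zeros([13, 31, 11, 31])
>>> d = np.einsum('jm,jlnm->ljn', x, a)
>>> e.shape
(13, 11, 13, 13)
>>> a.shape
(11, 13, 11, 13)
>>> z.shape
(31, 11, 13)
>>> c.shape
(31, 31)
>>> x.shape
(11, 13)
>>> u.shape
(17, 13)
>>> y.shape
(13, 11, 13, 13)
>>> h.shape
(13, 11)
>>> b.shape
(13, 11, 13, 11)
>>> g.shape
(13, 31, 11, 31)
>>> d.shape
(13, 11, 11)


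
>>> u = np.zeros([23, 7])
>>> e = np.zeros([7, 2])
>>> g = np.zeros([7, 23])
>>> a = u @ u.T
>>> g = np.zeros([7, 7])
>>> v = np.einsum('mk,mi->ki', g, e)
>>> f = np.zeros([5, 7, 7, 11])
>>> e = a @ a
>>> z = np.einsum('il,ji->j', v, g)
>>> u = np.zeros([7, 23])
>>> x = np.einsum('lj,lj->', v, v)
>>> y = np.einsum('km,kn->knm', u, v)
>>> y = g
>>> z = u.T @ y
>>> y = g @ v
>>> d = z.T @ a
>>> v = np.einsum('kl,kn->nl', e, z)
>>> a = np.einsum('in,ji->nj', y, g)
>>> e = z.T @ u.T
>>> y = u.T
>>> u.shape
(7, 23)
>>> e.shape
(7, 7)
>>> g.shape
(7, 7)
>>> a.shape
(2, 7)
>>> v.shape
(7, 23)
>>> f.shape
(5, 7, 7, 11)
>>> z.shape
(23, 7)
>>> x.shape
()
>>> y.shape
(23, 7)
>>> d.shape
(7, 23)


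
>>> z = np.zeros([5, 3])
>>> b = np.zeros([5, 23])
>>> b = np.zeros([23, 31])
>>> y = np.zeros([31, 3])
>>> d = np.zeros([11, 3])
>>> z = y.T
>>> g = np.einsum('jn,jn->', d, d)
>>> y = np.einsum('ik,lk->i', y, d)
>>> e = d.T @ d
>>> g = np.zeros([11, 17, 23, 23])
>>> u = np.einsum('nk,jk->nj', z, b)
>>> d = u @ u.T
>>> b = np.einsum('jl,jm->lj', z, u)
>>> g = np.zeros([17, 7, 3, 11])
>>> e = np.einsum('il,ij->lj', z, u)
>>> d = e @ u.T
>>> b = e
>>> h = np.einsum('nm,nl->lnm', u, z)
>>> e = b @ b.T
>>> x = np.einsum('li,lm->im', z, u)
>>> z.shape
(3, 31)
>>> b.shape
(31, 23)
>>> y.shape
(31,)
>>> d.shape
(31, 3)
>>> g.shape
(17, 7, 3, 11)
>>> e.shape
(31, 31)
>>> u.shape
(3, 23)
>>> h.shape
(31, 3, 23)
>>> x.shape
(31, 23)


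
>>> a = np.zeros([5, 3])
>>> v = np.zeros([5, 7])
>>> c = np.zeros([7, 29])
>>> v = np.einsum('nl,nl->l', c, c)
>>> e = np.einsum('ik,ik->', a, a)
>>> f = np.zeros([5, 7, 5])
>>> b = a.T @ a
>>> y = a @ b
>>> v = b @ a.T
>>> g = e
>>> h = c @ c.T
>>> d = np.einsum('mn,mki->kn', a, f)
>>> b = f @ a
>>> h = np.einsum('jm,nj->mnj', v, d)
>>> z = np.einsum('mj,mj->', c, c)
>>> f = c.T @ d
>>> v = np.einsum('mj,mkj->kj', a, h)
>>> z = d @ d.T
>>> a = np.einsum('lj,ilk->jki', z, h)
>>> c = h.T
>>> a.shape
(7, 3, 5)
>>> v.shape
(7, 3)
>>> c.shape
(3, 7, 5)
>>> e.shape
()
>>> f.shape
(29, 3)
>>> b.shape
(5, 7, 3)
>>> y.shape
(5, 3)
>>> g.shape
()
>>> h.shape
(5, 7, 3)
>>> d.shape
(7, 3)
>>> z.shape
(7, 7)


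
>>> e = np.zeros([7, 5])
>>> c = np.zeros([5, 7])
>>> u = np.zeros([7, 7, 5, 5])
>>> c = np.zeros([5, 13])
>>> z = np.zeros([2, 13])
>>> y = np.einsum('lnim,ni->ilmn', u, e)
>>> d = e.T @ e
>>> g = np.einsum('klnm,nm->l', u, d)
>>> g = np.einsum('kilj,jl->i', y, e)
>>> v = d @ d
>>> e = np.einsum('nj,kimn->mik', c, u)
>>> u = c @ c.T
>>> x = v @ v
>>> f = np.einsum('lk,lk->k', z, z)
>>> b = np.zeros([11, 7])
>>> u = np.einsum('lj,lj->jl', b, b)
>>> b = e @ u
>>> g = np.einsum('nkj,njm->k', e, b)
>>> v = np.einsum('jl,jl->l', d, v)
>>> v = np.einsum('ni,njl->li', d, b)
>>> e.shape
(5, 7, 7)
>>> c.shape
(5, 13)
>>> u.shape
(7, 11)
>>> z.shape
(2, 13)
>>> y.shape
(5, 7, 5, 7)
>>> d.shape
(5, 5)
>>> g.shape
(7,)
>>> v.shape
(11, 5)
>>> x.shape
(5, 5)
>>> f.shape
(13,)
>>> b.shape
(5, 7, 11)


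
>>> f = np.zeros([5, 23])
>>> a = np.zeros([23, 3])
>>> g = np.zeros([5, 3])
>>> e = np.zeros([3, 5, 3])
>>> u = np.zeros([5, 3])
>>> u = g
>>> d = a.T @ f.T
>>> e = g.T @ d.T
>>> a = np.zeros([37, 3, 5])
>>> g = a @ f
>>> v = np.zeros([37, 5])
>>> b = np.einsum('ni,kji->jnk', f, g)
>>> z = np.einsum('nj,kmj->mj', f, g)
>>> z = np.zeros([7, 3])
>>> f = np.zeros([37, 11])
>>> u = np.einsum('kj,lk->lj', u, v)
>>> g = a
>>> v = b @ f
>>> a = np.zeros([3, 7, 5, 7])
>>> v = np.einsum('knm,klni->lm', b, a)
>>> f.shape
(37, 11)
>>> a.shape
(3, 7, 5, 7)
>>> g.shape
(37, 3, 5)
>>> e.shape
(3, 3)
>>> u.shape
(37, 3)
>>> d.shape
(3, 5)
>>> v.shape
(7, 37)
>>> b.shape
(3, 5, 37)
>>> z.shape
(7, 3)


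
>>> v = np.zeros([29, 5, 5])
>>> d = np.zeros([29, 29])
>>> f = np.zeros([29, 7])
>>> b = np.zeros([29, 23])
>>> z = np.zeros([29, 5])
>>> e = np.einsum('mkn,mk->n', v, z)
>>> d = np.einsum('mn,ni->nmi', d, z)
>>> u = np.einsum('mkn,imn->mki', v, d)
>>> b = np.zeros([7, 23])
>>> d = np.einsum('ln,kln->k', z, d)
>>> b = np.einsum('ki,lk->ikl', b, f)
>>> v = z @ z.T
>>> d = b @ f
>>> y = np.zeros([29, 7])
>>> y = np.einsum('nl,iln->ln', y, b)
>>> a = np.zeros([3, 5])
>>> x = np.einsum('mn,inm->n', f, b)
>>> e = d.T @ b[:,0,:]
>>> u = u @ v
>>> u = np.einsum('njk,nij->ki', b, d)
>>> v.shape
(29, 29)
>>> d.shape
(23, 7, 7)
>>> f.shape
(29, 7)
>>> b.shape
(23, 7, 29)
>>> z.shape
(29, 5)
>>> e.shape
(7, 7, 29)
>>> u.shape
(29, 7)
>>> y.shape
(7, 29)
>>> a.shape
(3, 5)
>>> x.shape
(7,)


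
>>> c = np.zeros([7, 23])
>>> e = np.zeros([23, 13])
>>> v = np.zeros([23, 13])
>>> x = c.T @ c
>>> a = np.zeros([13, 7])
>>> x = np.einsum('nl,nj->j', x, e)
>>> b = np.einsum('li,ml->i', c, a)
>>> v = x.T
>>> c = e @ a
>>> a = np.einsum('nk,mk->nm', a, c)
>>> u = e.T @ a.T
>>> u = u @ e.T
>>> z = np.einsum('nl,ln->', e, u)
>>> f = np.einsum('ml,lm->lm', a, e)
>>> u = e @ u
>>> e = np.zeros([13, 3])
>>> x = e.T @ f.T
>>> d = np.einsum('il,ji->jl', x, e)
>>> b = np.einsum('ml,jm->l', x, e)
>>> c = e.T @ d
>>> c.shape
(3, 23)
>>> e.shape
(13, 3)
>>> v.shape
(13,)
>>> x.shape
(3, 23)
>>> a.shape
(13, 23)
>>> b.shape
(23,)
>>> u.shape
(23, 23)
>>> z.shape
()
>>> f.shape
(23, 13)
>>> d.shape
(13, 23)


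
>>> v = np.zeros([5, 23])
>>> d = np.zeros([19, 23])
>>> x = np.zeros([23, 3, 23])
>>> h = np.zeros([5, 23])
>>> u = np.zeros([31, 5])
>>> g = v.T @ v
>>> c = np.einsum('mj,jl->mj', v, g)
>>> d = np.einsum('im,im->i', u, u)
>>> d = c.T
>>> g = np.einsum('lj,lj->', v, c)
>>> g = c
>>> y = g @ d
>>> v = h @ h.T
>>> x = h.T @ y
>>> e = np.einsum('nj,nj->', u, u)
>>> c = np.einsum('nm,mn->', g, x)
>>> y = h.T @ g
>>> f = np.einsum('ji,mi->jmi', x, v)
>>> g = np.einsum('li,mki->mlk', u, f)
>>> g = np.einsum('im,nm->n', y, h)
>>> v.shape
(5, 5)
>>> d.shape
(23, 5)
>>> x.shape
(23, 5)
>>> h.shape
(5, 23)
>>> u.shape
(31, 5)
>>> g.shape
(5,)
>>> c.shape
()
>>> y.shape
(23, 23)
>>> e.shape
()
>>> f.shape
(23, 5, 5)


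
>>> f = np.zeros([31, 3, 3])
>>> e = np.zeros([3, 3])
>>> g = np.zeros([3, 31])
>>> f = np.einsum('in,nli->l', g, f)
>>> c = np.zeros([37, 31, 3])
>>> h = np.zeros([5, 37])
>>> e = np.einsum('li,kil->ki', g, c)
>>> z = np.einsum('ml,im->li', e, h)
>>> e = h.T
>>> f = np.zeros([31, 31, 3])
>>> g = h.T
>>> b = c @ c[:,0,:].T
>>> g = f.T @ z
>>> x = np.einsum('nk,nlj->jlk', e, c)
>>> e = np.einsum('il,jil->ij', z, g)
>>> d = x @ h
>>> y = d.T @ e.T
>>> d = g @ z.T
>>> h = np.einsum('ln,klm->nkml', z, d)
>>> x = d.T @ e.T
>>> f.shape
(31, 31, 3)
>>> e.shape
(31, 3)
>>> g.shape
(3, 31, 5)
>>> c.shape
(37, 31, 3)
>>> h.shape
(5, 3, 31, 31)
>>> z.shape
(31, 5)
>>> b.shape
(37, 31, 37)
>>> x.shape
(31, 31, 31)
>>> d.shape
(3, 31, 31)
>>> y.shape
(37, 31, 31)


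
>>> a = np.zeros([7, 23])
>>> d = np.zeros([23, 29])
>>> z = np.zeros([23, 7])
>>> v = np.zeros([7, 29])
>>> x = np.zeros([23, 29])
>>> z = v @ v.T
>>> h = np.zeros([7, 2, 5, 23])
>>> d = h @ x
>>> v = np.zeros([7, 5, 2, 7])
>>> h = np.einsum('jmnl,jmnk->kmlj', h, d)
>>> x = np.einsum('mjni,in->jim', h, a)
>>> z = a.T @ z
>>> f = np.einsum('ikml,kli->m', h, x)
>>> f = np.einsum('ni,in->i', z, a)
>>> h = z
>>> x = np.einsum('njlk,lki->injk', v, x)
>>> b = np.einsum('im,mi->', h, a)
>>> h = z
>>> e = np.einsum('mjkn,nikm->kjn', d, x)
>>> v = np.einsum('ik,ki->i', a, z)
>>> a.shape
(7, 23)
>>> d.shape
(7, 2, 5, 29)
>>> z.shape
(23, 7)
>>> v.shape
(7,)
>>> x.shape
(29, 7, 5, 7)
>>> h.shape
(23, 7)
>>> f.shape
(7,)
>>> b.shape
()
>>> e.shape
(5, 2, 29)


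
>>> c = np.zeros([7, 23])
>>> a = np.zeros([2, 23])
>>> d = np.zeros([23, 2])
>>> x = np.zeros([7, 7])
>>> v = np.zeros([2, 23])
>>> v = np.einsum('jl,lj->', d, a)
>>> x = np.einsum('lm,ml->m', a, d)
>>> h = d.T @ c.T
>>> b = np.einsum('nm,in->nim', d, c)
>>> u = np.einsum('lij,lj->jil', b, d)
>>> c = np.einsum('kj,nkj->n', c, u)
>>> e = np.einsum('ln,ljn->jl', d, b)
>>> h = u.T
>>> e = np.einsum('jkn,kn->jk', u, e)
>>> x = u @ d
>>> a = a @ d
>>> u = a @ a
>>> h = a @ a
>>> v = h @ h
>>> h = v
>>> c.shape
(2,)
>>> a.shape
(2, 2)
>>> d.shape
(23, 2)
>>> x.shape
(2, 7, 2)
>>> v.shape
(2, 2)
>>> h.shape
(2, 2)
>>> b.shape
(23, 7, 2)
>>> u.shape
(2, 2)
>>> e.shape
(2, 7)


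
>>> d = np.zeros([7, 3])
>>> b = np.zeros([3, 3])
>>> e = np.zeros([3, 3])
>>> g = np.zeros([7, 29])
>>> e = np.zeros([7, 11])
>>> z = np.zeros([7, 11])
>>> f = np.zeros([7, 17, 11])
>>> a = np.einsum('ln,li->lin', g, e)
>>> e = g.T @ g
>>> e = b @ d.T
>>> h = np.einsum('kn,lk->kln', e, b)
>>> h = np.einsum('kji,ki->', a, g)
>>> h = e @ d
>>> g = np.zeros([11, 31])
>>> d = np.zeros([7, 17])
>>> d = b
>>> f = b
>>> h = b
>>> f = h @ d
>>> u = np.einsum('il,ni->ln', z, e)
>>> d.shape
(3, 3)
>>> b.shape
(3, 3)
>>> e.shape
(3, 7)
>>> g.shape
(11, 31)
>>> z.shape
(7, 11)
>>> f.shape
(3, 3)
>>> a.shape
(7, 11, 29)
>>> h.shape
(3, 3)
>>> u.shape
(11, 3)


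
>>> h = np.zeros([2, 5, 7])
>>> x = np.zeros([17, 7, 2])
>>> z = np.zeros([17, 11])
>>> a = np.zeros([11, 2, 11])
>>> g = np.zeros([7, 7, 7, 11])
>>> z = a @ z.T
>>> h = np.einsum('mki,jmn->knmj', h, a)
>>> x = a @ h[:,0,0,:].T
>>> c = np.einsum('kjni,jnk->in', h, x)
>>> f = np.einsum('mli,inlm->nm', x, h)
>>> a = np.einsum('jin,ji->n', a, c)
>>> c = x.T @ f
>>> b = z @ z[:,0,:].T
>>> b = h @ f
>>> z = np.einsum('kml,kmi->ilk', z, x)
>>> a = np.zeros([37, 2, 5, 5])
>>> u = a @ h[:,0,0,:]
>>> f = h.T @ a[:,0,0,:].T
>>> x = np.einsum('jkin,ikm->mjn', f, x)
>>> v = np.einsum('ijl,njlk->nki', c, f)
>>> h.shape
(5, 11, 2, 11)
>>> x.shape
(5, 11, 37)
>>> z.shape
(5, 17, 11)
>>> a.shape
(37, 2, 5, 5)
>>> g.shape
(7, 7, 7, 11)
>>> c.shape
(5, 2, 11)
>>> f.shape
(11, 2, 11, 37)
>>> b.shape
(5, 11, 2, 11)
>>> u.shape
(37, 2, 5, 11)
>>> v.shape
(11, 37, 5)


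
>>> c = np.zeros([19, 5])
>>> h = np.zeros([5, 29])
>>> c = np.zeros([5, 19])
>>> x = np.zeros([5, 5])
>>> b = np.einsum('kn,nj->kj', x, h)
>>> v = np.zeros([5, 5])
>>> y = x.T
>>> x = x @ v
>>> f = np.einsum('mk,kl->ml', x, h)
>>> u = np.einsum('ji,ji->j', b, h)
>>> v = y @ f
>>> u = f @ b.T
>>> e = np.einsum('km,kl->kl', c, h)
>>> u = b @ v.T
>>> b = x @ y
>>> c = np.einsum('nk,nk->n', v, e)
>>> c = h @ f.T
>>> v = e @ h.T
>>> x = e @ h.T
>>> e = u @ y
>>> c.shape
(5, 5)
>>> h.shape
(5, 29)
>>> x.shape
(5, 5)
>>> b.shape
(5, 5)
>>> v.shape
(5, 5)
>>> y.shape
(5, 5)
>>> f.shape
(5, 29)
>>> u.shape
(5, 5)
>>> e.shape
(5, 5)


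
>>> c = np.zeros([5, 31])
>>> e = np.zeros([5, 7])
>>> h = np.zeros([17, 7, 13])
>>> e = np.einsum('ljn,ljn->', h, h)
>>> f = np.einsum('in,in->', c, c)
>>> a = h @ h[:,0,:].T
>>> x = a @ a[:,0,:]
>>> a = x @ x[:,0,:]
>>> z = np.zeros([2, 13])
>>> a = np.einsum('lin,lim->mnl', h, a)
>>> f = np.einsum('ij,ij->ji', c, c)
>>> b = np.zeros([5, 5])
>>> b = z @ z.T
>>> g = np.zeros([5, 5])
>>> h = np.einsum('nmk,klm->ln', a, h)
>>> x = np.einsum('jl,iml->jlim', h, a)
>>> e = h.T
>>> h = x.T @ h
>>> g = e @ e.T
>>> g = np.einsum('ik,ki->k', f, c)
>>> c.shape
(5, 31)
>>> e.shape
(17, 7)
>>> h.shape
(13, 17, 17, 17)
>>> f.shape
(31, 5)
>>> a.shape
(17, 13, 17)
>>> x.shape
(7, 17, 17, 13)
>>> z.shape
(2, 13)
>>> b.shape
(2, 2)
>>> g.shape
(5,)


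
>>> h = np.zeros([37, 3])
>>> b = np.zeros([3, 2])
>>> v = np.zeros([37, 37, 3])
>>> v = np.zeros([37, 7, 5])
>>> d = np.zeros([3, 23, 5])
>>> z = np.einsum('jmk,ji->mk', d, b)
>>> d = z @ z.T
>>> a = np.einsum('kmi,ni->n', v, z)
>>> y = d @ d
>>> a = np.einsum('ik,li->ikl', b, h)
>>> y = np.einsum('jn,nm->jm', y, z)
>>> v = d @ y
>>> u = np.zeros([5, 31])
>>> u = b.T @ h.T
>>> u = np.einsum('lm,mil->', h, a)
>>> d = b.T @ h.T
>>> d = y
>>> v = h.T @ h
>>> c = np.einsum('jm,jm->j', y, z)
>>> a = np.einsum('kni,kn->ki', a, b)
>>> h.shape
(37, 3)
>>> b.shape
(3, 2)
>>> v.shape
(3, 3)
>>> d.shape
(23, 5)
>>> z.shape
(23, 5)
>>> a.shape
(3, 37)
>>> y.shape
(23, 5)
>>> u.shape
()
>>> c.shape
(23,)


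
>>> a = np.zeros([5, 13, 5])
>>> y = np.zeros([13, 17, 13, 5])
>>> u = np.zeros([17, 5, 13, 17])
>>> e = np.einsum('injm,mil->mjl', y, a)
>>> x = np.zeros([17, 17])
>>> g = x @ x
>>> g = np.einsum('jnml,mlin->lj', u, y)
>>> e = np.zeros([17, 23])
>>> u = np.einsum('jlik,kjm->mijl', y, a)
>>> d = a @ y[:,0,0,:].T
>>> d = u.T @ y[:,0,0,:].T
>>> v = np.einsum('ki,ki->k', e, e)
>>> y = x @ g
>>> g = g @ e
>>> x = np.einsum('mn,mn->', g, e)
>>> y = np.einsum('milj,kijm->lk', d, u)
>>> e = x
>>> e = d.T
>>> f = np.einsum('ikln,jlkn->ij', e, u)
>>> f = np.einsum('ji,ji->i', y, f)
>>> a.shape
(5, 13, 5)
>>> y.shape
(13, 5)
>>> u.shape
(5, 13, 13, 17)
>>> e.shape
(13, 13, 13, 17)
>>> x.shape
()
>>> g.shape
(17, 23)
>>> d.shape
(17, 13, 13, 13)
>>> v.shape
(17,)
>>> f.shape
(5,)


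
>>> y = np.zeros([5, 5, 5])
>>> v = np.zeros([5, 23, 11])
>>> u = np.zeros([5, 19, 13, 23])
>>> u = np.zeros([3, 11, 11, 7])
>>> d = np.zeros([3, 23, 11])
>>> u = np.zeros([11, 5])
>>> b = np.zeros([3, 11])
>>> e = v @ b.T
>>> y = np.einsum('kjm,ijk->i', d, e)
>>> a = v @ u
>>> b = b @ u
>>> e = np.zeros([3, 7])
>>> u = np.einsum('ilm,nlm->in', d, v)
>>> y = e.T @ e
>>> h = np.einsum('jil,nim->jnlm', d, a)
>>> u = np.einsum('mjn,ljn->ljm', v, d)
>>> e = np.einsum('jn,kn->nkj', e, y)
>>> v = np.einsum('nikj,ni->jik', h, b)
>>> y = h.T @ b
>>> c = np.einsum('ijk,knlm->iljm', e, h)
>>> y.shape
(5, 11, 5, 5)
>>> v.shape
(5, 5, 11)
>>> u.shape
(3, 23, 5)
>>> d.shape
(3, 23, 11)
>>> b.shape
(3, 5)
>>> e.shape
(7, 7, 3)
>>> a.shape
(5, 23, 5)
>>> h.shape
(3, 5, 11, 5)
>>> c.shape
(7, 11, 7, 5)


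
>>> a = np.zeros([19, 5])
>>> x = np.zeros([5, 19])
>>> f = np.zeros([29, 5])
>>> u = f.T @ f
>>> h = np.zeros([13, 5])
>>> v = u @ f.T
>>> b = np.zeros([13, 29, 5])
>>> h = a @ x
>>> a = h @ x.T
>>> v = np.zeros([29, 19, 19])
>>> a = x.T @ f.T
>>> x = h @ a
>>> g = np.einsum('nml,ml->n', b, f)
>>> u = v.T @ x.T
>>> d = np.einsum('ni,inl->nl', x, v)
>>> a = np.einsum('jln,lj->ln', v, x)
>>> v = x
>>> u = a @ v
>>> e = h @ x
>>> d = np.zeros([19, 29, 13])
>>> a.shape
(19, 19)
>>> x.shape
(19, 29)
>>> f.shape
(29, 5)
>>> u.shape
(19, 29)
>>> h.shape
(19, 19)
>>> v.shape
(19, 29)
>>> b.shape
(13, 29, 5)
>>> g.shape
(13,)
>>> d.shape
(19, 29, 13)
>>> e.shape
(19, 29)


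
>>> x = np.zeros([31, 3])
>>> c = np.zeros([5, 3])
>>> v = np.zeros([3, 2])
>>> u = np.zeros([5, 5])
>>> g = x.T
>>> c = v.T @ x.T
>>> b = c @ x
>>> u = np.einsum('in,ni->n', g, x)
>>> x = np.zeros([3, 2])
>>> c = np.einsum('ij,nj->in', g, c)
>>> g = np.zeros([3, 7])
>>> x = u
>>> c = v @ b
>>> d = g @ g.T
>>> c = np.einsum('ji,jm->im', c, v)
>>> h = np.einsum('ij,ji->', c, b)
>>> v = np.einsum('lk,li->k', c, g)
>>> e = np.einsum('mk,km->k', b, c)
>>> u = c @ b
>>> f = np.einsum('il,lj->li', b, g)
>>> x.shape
(31,)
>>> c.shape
(3, 2)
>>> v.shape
(2,)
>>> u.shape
(3, 3)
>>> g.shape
(3, 7)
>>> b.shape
(2, 3)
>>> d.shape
(3, 3)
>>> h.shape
()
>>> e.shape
(3,)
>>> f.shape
(3, 2)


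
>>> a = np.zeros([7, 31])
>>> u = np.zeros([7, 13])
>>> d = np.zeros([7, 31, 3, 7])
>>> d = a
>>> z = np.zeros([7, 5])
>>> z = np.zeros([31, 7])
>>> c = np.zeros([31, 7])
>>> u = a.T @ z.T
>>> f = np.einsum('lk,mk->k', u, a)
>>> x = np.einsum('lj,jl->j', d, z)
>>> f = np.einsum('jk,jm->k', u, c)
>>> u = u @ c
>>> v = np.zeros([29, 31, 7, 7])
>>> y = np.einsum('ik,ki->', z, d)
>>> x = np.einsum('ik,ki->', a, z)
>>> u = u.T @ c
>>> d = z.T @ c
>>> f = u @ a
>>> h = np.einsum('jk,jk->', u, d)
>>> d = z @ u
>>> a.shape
(7, 31)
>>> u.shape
(7, 7)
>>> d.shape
(31, 7)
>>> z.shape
(31, 7)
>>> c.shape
(31, 7)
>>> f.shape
(7, 31)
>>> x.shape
()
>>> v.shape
(29, 31, 7, 7)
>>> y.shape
()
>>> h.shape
()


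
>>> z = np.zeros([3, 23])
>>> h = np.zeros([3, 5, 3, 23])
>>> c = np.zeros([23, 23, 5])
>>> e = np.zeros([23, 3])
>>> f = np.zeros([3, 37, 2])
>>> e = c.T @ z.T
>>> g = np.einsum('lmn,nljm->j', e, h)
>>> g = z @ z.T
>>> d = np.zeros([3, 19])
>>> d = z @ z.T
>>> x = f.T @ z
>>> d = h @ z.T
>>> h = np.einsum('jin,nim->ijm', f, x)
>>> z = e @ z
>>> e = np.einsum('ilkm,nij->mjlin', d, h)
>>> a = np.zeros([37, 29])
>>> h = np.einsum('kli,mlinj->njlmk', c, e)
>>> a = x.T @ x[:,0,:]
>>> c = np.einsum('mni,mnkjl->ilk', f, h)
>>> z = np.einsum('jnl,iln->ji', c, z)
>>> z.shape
(2, 5)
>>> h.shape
(3, 37, 23, 3, 23)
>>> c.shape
(2, 23, 23)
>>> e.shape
(3, 23, 5, 3, 37)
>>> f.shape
(3, 37, 2)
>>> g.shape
(3, 3)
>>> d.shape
(3, 5, 3, 3)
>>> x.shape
(2, 37, 23)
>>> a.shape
(23, 37, 23)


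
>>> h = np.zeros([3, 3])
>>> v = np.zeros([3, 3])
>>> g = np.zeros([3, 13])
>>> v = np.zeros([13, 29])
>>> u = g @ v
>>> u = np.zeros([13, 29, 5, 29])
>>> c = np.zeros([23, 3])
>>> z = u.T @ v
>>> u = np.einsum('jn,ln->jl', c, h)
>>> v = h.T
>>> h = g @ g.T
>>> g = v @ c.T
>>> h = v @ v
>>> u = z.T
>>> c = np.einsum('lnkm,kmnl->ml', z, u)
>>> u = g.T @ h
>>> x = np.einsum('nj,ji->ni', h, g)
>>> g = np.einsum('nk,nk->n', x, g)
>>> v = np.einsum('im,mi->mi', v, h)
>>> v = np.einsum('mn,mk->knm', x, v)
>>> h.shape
(3, 3)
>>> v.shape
(3, 23, 3)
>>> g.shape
(3,)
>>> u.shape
(23, 3)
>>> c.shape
(29, 29)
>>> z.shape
(29, 5, 29, 29)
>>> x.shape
(3, 23)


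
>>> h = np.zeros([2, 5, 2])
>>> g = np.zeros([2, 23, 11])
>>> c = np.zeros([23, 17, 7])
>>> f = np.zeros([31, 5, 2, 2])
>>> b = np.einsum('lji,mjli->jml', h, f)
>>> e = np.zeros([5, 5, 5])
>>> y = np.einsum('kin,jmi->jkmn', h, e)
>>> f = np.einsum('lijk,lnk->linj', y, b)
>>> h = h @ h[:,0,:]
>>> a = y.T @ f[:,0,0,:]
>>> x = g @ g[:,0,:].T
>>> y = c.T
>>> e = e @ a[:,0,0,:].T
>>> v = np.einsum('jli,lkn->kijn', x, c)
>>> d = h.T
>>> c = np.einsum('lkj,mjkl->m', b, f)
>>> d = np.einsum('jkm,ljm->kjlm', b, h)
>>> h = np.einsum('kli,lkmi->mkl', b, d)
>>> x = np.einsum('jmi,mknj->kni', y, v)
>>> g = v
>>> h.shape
(2, 5, 31)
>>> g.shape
(17, 2, 2, 7)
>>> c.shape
(5,)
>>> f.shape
(5, 2, 31, 5)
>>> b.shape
(5, 31, 2)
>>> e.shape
(5, 5, 2)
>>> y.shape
(7, 17, 23)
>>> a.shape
(2, 5, 2, 5)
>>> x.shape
(2, 2, 23)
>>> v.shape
(17, 2, 2, 7)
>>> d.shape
(31, 5, 2, 2)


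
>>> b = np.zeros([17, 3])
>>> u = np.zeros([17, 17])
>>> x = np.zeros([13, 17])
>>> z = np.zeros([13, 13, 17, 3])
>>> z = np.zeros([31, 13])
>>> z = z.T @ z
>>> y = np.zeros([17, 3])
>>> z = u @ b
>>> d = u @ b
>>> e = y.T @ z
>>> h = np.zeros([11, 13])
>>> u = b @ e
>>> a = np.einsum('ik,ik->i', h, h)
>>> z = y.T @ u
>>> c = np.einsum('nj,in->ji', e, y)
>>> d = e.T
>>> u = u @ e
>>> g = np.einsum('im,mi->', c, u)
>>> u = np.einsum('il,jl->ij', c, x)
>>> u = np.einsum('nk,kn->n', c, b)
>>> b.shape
(17, 3)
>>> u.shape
(3,)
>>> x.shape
(13, 17)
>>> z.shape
(3, 3)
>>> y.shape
(17, 3)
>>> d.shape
(3, 3)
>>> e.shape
(3, 3)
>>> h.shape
(11, 13)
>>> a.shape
(11,)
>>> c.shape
(3, 17)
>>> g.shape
()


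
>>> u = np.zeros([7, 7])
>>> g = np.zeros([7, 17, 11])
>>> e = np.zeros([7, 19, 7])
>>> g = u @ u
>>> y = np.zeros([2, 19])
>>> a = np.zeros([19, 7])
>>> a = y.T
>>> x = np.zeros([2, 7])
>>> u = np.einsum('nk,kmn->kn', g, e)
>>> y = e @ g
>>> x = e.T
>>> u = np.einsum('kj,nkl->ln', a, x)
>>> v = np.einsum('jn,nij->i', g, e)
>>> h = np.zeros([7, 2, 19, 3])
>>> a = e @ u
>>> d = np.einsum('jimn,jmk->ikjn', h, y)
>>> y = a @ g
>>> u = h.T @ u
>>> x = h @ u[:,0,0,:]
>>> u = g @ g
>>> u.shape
(7, 7)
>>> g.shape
(7, 7)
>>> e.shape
(7, 19, 7)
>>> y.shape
(7, 19, 7)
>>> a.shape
(7, 19, 7)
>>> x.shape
(7, 2, 19, 7)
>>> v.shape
(19,)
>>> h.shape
(7, 2, 19, 3)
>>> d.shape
(2, 7, 7, 3)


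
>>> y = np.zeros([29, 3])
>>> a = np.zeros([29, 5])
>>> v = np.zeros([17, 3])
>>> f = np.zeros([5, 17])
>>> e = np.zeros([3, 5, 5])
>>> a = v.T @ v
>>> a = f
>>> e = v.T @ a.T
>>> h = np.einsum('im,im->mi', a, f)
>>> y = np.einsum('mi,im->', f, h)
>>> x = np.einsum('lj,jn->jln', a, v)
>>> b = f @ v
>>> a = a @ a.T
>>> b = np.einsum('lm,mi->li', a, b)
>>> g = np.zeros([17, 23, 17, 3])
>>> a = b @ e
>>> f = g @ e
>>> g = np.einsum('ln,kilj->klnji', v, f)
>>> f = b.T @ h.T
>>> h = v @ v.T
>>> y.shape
()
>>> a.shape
(5, 5)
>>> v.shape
(17, 3)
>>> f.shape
(3, 17)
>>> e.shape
(3, 5)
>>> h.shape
(17, 17)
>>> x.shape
(17, 5, 3)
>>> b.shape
(5, 3)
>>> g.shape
(17, 17, 3, 5, 23)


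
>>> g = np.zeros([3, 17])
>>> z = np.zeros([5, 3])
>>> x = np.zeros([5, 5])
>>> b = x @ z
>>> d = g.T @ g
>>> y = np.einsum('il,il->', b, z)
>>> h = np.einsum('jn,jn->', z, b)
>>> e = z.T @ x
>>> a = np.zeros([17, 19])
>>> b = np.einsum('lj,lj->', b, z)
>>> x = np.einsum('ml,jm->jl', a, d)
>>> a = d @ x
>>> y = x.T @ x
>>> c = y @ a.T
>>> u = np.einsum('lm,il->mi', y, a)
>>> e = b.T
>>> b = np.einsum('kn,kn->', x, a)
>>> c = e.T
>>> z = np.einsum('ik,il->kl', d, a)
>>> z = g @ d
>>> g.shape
(3, 17)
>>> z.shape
(3, 17)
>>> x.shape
(17, 19)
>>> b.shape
()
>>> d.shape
(17, 17)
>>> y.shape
(19, 19)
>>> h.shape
()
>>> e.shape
()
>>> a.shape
(17, 19)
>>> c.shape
()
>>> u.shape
(19, 17)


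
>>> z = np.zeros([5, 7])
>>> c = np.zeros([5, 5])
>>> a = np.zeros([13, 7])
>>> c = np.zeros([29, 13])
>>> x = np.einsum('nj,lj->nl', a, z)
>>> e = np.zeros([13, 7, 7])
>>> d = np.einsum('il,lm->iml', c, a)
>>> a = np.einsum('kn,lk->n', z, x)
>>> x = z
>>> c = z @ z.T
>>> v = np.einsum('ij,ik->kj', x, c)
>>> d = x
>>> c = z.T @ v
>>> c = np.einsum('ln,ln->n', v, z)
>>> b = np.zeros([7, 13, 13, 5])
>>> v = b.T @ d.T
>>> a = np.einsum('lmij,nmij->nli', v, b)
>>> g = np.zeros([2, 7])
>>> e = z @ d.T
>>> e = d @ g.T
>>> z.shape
(5, 7)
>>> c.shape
(7,)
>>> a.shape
(7, 5, 13)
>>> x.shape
(5, 7)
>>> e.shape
(5, 2)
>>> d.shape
(5, 7)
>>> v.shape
(5, 13, 13, 5)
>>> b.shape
(7, 13, 13, 5)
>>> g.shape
(2, 7)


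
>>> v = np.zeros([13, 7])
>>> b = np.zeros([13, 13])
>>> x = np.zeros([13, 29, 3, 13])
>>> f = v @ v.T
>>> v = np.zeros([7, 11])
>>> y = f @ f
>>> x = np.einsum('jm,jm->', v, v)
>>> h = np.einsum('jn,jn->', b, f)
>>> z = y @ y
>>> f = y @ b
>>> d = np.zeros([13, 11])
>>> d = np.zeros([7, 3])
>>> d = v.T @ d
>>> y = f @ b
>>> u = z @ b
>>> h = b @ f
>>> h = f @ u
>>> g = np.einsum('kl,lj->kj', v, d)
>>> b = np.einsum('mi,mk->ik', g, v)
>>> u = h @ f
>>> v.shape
(7, 11)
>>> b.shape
(3, 11)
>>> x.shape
()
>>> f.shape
(13, 13)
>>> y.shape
(13, 13)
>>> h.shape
(13, 13)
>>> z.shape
(13, 13)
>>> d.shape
(11, 3)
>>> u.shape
(13, 13)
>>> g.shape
(7, 3)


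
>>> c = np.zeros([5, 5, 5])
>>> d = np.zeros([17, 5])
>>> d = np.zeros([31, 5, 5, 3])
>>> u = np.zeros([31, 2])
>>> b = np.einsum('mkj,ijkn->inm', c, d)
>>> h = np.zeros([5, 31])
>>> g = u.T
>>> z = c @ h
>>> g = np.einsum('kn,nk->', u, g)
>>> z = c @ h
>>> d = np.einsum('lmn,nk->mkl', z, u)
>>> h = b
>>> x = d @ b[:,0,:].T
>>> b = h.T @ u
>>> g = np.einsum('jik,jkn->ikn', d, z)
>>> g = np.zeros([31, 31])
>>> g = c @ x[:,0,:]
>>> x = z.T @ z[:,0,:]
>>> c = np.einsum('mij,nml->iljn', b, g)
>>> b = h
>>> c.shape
(3, 31, 2, 5)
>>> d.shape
(5, 2, 5)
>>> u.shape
(31, 2)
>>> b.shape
(31, 3, 5)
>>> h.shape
(31, 3, 5)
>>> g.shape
(5, 5, 31)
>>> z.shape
(5, 5, 31)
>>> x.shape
(31, 5, 31)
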